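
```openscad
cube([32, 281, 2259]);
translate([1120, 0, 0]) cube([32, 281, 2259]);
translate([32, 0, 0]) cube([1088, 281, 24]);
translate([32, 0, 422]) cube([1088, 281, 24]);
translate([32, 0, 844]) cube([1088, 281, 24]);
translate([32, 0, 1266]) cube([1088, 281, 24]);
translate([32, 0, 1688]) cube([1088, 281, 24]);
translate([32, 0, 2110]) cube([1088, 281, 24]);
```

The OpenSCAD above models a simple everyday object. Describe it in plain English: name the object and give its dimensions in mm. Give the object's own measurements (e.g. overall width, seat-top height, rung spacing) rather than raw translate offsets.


An open bookshelf. Two side panels, each 32 mm thick, 281 mm deep and 2259 mm tall, stand 1152 mm apart (outside-to-outside). Between them sit 6 shelves, each 24 mm thick and 281 mm deep, spanning the full gap between the sides. The bottom shelf rests on the floor (its underside at z = 0) and the clear gap between one shelf's top and the next shelf's underside is 398 mm.


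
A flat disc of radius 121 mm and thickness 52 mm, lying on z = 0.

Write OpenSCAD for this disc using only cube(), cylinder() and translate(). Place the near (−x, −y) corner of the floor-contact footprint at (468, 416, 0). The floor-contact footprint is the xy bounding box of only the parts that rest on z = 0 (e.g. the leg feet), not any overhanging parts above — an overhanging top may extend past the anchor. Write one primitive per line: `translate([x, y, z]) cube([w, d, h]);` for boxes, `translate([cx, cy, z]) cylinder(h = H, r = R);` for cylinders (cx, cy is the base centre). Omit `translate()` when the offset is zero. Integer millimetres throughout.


translate([589, 537, 0]) cylinder(h = 52, r = 121);


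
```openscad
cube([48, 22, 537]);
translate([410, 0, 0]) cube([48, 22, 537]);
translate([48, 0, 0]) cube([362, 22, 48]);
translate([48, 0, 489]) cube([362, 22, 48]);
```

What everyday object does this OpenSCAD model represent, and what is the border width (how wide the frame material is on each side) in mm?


A picture frame. The border width is 48 mm.

Four thin pieces enclosing a rectangular opening — a picture frame. The two full-height stiles are 537 mm tall; the top rail sits at z = 489 and is 48 mm tall, so the border above the opening is 537 − 489 = 48 mm, matching the stile x-width.


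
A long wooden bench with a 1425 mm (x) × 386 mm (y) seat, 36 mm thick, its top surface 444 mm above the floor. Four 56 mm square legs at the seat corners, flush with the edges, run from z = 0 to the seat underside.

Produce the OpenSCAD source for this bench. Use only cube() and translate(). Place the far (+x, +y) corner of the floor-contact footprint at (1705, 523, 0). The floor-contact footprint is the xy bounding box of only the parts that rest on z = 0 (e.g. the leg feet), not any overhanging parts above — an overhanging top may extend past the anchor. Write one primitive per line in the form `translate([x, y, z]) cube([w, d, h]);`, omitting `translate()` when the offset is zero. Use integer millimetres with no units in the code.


translate([280, 137, 408]) cube([1425, 386, 36]);
translate([280, 137, 0]) cube([56, 56, 408]);
translate([280, 467, 0]) cube([56, 56, 408]);
translate([1649, 137, 0]) cube([56, 56, 408]);
translate([1649, 467, 0]) cube([56, 56, 408]);


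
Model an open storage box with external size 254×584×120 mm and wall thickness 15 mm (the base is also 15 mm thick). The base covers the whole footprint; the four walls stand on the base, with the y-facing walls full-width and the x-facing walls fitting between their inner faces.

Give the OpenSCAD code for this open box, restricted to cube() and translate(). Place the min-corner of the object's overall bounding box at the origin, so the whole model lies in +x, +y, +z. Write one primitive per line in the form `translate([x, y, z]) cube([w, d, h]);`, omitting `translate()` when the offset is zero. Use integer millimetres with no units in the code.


cube([254, 584, 15]);
translate([0, 0, 15]) cube([254, 15, 105]);
translate([0, 569, 15]) cube([254, 15, 105]);
translate([0, 15, 15]) cube([15, 554, 105]);
translate([239, 15, 15]) cube([15, 554, 105]);


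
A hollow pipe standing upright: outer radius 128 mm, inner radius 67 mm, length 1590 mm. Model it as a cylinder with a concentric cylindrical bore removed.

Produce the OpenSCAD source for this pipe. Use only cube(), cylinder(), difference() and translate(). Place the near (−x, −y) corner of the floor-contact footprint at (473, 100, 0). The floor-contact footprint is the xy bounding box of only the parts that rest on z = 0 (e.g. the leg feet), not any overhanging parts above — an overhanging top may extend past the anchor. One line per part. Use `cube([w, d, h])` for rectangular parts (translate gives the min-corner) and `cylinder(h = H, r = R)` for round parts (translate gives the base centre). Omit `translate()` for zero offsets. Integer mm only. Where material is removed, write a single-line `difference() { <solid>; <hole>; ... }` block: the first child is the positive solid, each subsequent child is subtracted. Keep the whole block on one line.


difference() { translate([601, 228, 0]) cylinder(h = 1590, r = 128); translate([601, 228, 0]) cylinder(h = 1590, r = 67); }


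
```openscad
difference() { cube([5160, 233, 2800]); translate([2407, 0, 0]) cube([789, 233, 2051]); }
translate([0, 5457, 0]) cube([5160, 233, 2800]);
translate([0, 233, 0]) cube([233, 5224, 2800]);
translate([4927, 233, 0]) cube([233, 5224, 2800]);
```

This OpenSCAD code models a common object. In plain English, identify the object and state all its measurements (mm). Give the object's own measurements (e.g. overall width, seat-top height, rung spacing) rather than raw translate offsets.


A single room: four walls, each 2800 mm tall and 233 mm thick, enclosing an outside footprint 5160×5690 mm (x × y), no floor or roof. The front and back walls (−y and +y sides) run the full x-width; the side walls fit between their inner faces. A door opening 789 mm wide and 2051 mm tall is cut through the front wall from the floor up, its −x edge 2407 mm from the wall's −x end.


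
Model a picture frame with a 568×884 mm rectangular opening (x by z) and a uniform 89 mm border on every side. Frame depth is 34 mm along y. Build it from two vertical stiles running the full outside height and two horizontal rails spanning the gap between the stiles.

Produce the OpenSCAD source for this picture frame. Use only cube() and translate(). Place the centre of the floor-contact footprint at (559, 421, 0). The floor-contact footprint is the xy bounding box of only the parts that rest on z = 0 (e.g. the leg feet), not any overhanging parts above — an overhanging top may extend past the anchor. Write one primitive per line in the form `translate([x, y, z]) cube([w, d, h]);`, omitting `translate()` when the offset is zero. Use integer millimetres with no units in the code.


translate([186, 404, 0]) cube([89, 34, 1062]);
translate([843, 404, 0]) cube([89, 34, 1062]);
translate([275, 404, 0]) cube([568, 34, 89]);
translate([275, 404, 973]) cube([568, 34, 89]);


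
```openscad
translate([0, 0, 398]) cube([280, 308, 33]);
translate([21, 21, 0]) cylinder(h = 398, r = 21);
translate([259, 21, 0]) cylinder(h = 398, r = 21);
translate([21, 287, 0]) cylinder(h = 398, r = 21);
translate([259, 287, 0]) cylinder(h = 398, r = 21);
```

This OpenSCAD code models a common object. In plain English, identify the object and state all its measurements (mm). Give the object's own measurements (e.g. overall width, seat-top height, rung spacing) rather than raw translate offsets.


A four-legged stool. The seat is a 280×308×33 mm slab whose top surface is at z = 431 mm; four round legs, each 42 mm in diameter, run from the floor (z = 0) to the underside of the seat, each leg's axis is inset half a diameter from the nearest pair of seat edges (so the leg's bounding box is flush with the corner).


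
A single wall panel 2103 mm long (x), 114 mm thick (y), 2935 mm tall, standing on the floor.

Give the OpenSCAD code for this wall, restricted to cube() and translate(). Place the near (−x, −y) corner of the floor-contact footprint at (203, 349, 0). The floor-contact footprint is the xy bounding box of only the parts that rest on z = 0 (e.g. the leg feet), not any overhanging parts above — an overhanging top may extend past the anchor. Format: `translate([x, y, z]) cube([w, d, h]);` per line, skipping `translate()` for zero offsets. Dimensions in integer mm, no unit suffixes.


translate([203, 349, 0]) cube([2103, 114, 2935]);


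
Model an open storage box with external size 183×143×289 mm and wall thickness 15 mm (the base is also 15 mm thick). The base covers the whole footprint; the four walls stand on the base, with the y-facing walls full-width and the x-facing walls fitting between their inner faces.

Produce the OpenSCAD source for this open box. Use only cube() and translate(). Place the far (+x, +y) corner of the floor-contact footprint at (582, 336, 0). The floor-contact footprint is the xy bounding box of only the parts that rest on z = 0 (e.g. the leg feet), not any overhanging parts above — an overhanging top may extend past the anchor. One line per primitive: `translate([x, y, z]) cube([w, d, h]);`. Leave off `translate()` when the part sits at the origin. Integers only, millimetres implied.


translate([399, 193, 0]) cube([183, 143, 15]);
translate([399, 193, 15]) cube([183, 15, 274]);
translate([399, 321, 15]) cube([183, 15, 274]);
translate([399, 208, 15]) cube([15, 113, 274]);
translate([567, 208, 15]) cube([15, 113, 274]);


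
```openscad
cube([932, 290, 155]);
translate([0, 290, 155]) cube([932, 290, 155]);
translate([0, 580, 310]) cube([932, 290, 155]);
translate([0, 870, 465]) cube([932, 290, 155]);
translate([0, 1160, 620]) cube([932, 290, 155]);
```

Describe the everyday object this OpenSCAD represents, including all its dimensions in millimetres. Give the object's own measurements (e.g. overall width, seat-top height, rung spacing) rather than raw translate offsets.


A straight staircase of 5 solid steps. Each step is 932 mm wide (x), 290 mm deep (y, the going) and 155 mm tall (the rise). The first step rests on the floor; each subsequent step sits one going further in +y and one rise higher in +z, directly behind and above the previous step with no overlap.


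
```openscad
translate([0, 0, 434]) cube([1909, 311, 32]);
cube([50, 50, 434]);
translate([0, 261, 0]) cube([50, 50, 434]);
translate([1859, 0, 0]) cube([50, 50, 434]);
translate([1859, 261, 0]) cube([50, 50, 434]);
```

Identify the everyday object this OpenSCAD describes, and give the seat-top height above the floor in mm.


A bench. The seat-top height is 466 mm.

A long slab on four corner posts — a bench. The slab sits at z = 434 with thickness 32, so the top is 434 + 32 = 466 mm.


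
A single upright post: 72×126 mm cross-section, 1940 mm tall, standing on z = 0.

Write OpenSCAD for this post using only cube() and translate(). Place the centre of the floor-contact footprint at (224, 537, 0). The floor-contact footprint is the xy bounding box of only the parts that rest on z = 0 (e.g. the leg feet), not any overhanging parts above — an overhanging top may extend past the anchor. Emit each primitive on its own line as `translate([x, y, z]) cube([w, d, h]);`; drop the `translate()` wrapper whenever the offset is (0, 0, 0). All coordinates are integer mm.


translate([188, 474, 0]) cube([72, 126, 1940]);


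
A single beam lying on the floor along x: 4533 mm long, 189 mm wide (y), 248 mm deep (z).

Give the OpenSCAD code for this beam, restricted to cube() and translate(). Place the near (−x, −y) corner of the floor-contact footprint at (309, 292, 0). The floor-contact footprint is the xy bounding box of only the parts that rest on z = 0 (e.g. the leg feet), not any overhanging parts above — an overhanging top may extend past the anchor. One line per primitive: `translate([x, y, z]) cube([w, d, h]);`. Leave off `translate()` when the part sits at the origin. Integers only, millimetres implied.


translate([309, 292, 0]) cube([4533, 189, 248]);


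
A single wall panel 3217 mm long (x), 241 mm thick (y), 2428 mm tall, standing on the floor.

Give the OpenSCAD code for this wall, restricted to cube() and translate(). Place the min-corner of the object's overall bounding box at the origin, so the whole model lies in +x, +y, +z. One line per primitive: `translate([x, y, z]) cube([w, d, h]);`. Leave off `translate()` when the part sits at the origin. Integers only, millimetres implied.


cube([3217, 241, 2428]);


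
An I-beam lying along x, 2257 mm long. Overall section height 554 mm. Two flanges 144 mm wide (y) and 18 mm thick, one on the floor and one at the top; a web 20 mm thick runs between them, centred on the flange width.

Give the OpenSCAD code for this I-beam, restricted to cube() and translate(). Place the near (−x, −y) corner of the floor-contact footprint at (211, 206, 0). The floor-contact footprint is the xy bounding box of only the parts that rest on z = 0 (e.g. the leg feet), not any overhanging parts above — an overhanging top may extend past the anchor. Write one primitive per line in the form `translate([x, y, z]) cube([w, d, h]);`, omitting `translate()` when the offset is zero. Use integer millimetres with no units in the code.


translate([211, 206, 0]) cube([2257, 144, 18]);
translate([211, 268, 18]) cube([2257, 20, 518]);
translate([211, 206, 536]) cube([2257, 144, 18]);


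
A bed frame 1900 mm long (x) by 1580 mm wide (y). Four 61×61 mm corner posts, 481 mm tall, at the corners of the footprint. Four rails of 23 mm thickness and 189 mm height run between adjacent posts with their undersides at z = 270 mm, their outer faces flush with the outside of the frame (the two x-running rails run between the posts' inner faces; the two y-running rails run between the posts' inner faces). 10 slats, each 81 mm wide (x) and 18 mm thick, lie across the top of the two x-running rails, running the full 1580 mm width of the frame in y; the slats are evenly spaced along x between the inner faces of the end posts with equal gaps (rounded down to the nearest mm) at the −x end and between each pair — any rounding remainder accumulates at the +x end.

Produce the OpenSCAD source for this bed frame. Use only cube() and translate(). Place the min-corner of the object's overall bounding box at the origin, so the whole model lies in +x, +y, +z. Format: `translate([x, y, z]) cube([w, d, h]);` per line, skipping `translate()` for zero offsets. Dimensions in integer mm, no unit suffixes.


cube([61, 61, 481]);
translate([0, 1519, 0]) cube([61, 61, 481]);
translate([1839, 0, 0]) cube([61, 61, 481]);
translate([1839, 1519, 0]) cube([61, 61, 481]);
translate([61, 0, 270]) cube([1778, 23, 189]);
translate([61, 1557, 270]) cube([1778, 23, 189]);
translate([0, 61, 270]) cube([23, 1458, 189]);
translate([1877, 61, 270]) cube([23, 1458, 189]);
translate([149, 0, 459]) cube([81, 1580, 18]);
translate([318, 0, 459]) cube([81, 1580, 18]);
translate([487, 0, 459]) cube([81, 1580, 18]);
translate([656, 0, 459]) cube([81, 1580, 18]);
translate([825, 0, 459]) cube([81, 1580, 18]);
translate([994, 0, 459]) cube([81, 1580, 18]);
translate([1163, 0, 459]) cube([81, 1580, 18]);
translate([1332, 0, 459]) cube([81, 1580, 18]);
translate([1501, 0, 459]) cube([81, 1580, 18]);
translate([1670, 0, 459]) cube([81, 1580, 18]);


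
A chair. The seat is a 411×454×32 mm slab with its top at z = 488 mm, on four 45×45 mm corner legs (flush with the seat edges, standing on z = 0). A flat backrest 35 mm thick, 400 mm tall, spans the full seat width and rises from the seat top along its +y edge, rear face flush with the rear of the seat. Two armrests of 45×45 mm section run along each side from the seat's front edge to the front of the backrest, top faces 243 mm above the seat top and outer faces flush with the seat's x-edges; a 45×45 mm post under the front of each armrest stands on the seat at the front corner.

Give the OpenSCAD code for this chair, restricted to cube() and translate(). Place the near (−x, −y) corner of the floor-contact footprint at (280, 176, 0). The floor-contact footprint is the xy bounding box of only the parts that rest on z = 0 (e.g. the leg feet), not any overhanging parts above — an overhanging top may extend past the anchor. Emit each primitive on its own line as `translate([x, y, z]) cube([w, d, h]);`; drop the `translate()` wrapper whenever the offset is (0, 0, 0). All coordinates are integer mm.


// leg_h = 488 - 32 = 456
// arm post h = 243 - 45 = 198
translate([280, 176, 456]) cube([411, 454, 32]);
translate([280, 176, 0]) cube([45, 45, 456]);
translate([646, 176, 0]) cube([45, 45, 456]);
translate([280, 585, 0]) cube([45, 45, 456]);
translate([646, 585, 0]) cube([45, 45, 456]);
translate([280, 595, 488]) cube([411, 35, 400]);
translate([280, 176, 686]) cube([45, 419, 45]);
translate([646, 176, 686]) cube([45, 419, 45]);
translate([280, 176, 488]) cube([45, 45, 198]);
translate([646, 176, 488]) cube([45, 45, 198]);


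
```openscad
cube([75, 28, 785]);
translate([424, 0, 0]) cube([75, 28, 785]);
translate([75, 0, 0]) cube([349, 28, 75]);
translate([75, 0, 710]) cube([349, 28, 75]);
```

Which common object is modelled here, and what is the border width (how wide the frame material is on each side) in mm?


A picture frame. The border width is 75 mm.

Four thin pieces enclosing a rectangular opening — a picture frame. The two full-height stiles are 785 mm tall; the top rail sits at z = 710 and is 75 mm tall, so the border above the opening is 785 − 710 = 75 mm, matching the stile x-width.


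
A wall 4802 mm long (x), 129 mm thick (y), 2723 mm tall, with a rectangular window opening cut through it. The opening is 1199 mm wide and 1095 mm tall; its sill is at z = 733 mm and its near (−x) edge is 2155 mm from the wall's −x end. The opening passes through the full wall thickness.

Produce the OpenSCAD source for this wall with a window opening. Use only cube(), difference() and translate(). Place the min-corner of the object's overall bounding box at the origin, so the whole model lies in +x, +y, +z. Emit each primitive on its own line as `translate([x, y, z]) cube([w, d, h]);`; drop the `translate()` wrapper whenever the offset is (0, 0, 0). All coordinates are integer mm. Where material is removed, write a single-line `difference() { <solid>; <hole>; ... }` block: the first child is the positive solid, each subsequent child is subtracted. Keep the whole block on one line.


difference() { cube([4802, 129, 2723]); translate([2155, 0, 733]) cube([1199, 129, 1095]); }


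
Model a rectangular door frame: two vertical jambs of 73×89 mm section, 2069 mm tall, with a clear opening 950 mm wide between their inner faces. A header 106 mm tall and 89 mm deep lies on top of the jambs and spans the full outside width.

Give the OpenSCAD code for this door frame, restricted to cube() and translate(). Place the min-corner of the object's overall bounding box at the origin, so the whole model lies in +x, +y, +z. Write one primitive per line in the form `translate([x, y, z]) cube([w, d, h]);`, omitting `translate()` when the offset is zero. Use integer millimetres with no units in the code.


cube([73, 89, 2069]);
translate([1023, 0, 0]) cube([73, 89, 2069]);
translate([0, 0, 2069]) cube([1096, 89, 106]);


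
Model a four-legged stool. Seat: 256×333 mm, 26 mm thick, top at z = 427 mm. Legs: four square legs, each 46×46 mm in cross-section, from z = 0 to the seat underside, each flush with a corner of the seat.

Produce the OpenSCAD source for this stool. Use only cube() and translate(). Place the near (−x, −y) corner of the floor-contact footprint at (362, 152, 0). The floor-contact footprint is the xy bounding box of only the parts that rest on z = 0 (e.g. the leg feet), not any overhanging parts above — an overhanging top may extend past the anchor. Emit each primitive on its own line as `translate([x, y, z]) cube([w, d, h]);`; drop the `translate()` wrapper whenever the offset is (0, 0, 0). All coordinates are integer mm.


// leg_h = 427 - 26 = 401
translate([362, 152, 401]) cube([256, 333, 26]);
translate([362, 152, 0]) cube([46, 46, 401]);
translate([572, 152, 0]) cube([46, 46, 401]);
translate([362, 439, 0]) cube([46, 46, 401]);
translate([572, 439, 0]) cube([46, 46, 401]);


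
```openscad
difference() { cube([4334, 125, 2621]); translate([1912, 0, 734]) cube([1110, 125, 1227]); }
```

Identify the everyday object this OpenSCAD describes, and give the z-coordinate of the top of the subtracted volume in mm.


A wall with a window opening. The window head height is 1961 mm.

A wall with a rectangular opening subtracted — a window. Sill at z = 734, opening 1227 mm tall, so the head is at 734 + 1227 = 1961 mm.


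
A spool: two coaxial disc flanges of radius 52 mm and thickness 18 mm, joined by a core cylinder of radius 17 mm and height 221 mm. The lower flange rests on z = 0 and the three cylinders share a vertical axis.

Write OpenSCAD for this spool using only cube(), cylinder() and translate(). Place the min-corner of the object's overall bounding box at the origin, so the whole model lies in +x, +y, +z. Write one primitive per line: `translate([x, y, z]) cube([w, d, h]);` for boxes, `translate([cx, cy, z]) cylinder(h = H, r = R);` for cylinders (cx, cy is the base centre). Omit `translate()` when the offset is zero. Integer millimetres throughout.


translate([52, 52, 0]) cylinder(h = 18, r = 52);
translate([52, 52, 18]) cylinder(h = 221, r = 17);
translate([52, 52, 239]) cylinder(h = 18, r = 52);


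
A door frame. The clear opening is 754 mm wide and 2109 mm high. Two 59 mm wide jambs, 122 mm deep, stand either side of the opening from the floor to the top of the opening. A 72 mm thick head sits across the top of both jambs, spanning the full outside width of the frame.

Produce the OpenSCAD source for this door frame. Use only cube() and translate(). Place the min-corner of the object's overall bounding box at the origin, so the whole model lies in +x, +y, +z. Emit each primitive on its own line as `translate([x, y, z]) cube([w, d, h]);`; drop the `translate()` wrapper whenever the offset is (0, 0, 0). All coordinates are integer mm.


cube([59, 122, 2109]);
translate([813, 0, 0]) cube([59, 122, 2109]);
translate([0, 0, 2109]) cube([872, 122, 72]);


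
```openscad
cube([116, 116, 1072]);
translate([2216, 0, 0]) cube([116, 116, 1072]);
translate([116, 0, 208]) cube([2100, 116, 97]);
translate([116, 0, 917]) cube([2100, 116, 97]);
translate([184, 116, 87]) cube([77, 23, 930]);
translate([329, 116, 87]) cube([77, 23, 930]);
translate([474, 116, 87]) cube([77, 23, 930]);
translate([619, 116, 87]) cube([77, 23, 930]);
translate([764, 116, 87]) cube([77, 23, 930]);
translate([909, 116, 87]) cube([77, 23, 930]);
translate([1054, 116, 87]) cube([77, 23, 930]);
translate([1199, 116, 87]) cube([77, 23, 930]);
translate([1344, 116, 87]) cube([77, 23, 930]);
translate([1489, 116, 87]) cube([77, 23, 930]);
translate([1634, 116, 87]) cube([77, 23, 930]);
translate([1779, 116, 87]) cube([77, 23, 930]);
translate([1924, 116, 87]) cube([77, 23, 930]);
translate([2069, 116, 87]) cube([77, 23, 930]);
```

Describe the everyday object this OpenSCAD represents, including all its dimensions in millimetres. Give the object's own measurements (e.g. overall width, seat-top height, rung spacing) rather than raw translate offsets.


A fence section. Two 116×116 mm posts, 1072 mm tall, stand on the floor with a clear span of 2100 mm between their inner faces. Two horizontal rails of 116×97 mm section span the gap between the posts with their undersides at z = 208 mm and z = 917 mm, flush with the posts' −y face. 14 pickets, each 77 mm wide, 23 mm thick and 930 mm tall, are fixed to the +y face of the rails with their bottoms at z = 87 mm, spaced across the span with a 68 mm gap after the −x post and between neighbouring pickets, with 70 mm left before the +x post.


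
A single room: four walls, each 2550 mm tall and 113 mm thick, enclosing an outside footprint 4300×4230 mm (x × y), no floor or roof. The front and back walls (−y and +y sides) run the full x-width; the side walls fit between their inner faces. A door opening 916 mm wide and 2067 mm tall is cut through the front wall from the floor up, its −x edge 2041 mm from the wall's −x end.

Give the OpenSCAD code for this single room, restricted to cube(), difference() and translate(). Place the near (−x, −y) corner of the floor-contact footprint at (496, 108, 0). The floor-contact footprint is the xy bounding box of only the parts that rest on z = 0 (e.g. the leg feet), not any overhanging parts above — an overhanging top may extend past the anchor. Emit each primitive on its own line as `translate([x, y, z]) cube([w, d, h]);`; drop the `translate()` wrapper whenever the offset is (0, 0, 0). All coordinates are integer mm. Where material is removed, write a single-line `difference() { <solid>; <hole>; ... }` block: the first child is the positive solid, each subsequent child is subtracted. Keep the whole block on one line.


difference() { translate([496, 108, 0]) cube([4300, 113, 2550]); translate([2537, 108, 0]) cube([916, 113, 2067]); }
translate([496, 4225, 0]) cube([4300, 113, 2550]);
translate([496, 221, 0]) cube([113, 4004, 2550]);
translate([4683, 221, 0]) cube([113, 4004, 2550]);


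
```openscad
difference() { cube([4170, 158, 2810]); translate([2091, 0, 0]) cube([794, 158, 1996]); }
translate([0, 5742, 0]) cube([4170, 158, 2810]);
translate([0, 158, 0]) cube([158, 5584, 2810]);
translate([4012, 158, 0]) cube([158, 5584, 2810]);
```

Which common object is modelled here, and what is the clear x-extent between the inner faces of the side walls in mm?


A single room. The interior width is 3854 mm.

Four walls enclosing a rectangle with a door in the front wall — a room. Outside width 4170 minus two 158 mm walls gives 3854 mm.


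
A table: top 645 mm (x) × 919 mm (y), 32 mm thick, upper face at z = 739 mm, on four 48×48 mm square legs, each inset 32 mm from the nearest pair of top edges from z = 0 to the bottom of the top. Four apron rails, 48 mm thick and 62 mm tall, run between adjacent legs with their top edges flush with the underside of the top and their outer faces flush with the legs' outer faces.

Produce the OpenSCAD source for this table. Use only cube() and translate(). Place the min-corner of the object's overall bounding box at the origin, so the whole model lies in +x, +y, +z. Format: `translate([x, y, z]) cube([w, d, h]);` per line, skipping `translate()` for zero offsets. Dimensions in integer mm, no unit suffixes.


translate([0, 0, 707]) cube([645, 919, 32]);
translate([32, 32, 0]) cube([48, 48, 707]);
translate([565, 32, 0]) cube([48, 48, 707]);
translate([32, 839, 0]) cube([48, 48, 707]);
translate([565, 839, 0]) cube([48, 48, 707]);
translate([80, 32, 645]) cube([485, 48, 62]);
translate([80, 839, 645]) cube([485, 48, 62]);
translate([32, 80, 645]) cube([48, 759, 62]);
translate([565, 80, 645]) cube([48, 759, 62]);


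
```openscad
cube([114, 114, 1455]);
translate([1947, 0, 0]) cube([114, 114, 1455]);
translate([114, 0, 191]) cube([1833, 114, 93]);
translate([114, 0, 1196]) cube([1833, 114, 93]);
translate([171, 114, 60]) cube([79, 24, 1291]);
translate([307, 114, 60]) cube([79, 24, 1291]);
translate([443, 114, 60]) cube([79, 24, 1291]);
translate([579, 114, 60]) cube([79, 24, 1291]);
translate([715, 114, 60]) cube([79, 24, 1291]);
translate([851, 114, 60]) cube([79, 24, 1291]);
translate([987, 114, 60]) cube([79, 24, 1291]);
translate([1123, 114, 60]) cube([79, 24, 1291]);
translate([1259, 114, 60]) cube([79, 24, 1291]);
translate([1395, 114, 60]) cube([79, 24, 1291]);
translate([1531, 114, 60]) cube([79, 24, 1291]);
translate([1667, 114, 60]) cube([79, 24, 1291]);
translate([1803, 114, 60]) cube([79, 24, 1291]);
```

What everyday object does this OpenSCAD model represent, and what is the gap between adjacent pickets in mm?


A fence section. The picket gap is 57 mm.

Two posts, two rails, 13 pickets — a fence section. Span 1833 mm holds 13 pickets of 79 mm with 14 equal gaps: ⌊(1833 − 13·79) / 14⌋ = 57 mm.


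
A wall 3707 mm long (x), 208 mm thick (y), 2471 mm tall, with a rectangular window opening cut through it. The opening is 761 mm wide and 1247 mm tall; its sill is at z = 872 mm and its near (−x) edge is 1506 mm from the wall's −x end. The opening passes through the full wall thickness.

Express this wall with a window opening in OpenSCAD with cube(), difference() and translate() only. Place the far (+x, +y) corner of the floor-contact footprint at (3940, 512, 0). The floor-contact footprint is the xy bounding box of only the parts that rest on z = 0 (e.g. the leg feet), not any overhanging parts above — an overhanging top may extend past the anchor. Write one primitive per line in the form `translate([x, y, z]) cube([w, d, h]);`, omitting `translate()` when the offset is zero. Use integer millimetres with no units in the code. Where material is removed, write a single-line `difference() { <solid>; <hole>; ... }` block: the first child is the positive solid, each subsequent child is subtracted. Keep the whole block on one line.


difference() { translate([233, 304, 0]) cube([3707, 208, 2471]); translate([1739, 304, 872]) cube([761, 208, 1247]); }


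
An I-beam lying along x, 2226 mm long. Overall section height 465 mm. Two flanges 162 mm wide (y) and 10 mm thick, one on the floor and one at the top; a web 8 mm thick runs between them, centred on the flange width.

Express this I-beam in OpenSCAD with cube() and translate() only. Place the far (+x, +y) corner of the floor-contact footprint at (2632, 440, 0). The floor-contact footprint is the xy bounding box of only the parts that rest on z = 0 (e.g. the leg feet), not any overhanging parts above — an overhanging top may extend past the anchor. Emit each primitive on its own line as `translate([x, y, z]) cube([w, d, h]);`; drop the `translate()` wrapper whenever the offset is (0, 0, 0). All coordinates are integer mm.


translate([406, 278, 0]) cube([2226, 162, 10]);
translate([406, 355, 10]) cube([2226, 8, 445]);
translate([406, 278, 455]) cube([2226, 162, 10]);


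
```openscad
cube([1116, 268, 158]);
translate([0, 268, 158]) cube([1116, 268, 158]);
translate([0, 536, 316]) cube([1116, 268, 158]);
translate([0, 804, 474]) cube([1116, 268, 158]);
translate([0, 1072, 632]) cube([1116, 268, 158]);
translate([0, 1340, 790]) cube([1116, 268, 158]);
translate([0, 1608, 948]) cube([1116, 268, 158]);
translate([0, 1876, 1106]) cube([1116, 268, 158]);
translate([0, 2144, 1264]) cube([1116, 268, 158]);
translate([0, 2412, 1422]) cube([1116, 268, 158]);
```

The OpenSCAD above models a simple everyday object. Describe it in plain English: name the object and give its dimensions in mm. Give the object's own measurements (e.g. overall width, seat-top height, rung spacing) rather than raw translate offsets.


A straight staircase of 10 solid steps. Each step is 1116 mm wide (x), 268 mm deep (y, the going) and 158 mm tall (the rise). The first step rests on the floor; each subsequent step sits one going further in +y and one rise higher in +z, directly behind and above the previous step with no overlap.


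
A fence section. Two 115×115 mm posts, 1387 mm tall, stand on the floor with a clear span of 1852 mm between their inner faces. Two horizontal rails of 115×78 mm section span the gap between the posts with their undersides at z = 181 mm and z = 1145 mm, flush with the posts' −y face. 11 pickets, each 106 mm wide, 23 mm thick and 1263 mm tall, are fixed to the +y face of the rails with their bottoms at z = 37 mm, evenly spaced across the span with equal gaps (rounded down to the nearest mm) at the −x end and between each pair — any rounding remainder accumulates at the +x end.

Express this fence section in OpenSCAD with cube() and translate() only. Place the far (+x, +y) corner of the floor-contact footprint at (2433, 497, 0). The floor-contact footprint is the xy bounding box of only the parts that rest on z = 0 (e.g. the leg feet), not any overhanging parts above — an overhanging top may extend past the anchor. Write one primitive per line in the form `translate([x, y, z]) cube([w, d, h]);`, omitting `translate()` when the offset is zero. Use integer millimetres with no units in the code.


translate([351, 382, 0]) cube([115, 115, 1387]);
translate([2318, 382, 0]) cube([115, 115, 1387]);
translate([466, 382, 181]) cube([1852, 115, 78]);
translate([466, 382, 1145]) cube([1852, 115, 78]);
translate([523, 497, 37]) cube([106, 23, 1263]);
translate([686, 497, 37]) cube([106, 23, 1263]);
translate([849, 497, 37]) cube([106, 23, 1263]);
translate([1012, 497, 37]) cube([106, 23, 1263]);
translate([1175, 497, 37]) cube([106, 23, 1263]);
translate([1338, 497, 37]) cube([106, 23, 1263]);
translate([1501, 497, 37]) cube([106, 23, 1263]);
translate([1664, 497, 37]) cube([106, 23, 1263]);
translate([1827, 497, 37]) cube([106, 23, 1263]);
translate([1990, 497, 37]) cube([106, 23, 1263]);
translate([2153, 497, 37]) cube([106, 23, 1263]);


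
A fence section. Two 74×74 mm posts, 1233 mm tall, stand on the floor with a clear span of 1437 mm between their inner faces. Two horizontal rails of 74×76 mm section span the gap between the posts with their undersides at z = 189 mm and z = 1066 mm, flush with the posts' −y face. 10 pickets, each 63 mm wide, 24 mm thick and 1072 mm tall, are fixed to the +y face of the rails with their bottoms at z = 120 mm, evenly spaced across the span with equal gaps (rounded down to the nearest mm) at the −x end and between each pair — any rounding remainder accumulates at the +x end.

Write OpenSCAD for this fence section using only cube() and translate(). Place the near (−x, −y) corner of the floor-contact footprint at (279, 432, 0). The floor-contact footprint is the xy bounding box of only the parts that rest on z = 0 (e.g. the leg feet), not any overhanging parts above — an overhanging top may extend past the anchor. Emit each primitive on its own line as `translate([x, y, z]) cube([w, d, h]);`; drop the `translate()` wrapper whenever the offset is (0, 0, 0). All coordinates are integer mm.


translate([279, 432, 0]) cube([74, 74, 1233]);
translate([1790, 432, 0]) cube([74, 74, 1233]);
translate([353, 432, 189]) cube([1437, 74, 76]);
translate([353, 432, 1066]) cube([1437, 74, 76]);
translate([426, 506, 120]) cube([63, 24, 1072]);
translate([562, 506, 120]) cube([63, 24, 1072]);
translate([698, 506, 120]) cube([63, 24, 1072]);
translate([834, 506, 120]) cube([63, 24, 1072]);
translate([970, 506, 120]) cube([63, 24, 1072]);
translate([1106, 506, 120]) cube([63, 24, 1072]);
translate([1242, 506, 120]) cube([63, 24, 1072]);
translate([1378, 506, 120]) cube([63, 24, 1072]);
translate([1514, 506, 120]) cube([63, 24, 1072]);
translate([1650, 506, 120]) cube([63, 24, 1072]);


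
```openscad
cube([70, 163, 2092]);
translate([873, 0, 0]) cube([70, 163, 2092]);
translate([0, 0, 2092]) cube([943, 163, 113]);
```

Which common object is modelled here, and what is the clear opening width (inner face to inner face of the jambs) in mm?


A door frame. The clear opening width is 803 mm.

Two 2092 mm tall posts with a header on top — a door frame. The left jamb is 70 mm wide at x = 0; the right jamb starts at x = 873. The clear opening is 873 − 70 = 803 mm.


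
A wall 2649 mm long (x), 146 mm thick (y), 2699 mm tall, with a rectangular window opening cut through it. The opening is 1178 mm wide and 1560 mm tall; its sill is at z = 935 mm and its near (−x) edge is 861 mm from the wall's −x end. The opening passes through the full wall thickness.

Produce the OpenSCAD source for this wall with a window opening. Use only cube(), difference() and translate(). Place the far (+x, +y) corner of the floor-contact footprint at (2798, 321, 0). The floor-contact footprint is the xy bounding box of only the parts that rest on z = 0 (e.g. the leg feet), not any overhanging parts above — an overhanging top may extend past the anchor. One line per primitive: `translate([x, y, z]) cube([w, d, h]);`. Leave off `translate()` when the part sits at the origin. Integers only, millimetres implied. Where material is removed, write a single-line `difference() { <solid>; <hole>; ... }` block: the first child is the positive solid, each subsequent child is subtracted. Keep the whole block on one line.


difference() { translate([149, 175, 0]) cube([2649, 146, 2699]); translate([1010, 175, 935]) cube([1178, 146, 1560]); }


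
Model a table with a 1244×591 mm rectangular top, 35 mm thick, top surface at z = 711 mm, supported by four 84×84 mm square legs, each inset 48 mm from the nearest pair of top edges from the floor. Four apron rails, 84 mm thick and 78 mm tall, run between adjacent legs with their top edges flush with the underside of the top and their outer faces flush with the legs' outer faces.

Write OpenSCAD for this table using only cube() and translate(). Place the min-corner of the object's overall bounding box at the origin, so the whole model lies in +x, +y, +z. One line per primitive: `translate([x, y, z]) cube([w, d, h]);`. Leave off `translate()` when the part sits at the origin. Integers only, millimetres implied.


// leg_h = 711 - 35 = 676
// apron z = 676 - 78 = 598
translate([0, 0, 676]) cube([1244, 591, 35]);
translate([48, 48, 0]) cube([84, 84, 676]);
translate([1112, 48, 0]) cube([84, 84, 676]);
translate([48, 459, 0]) cube([84, 84, 676]);
translate([1112, 459, 0]) cube([84, 84, 676]);
translate([132, 48, 598]) cube([980, 84, 78]);
translate([132, 459, 598]) cube([980, 84, 78]);
translate([48, 132, 598]) cube([84, 327, 78]);
translate([1112, 132, 598]) cube([84, 327, 78]);


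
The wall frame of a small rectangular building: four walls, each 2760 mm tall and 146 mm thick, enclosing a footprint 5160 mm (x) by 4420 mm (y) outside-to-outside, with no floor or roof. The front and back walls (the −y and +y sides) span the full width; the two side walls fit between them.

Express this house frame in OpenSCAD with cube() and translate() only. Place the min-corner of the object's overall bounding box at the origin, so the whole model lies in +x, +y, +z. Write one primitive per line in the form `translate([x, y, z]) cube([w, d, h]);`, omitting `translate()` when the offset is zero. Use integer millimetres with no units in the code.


cube([5160, 146, 2760]);
translate([0, 4274, 0]) cube([5160, 146, 2760]);
translate([0, 146, 0]) cube([146, 4128, 2760]);
translate([5014, 146, 0]) cube([146, 4128, 2760]);


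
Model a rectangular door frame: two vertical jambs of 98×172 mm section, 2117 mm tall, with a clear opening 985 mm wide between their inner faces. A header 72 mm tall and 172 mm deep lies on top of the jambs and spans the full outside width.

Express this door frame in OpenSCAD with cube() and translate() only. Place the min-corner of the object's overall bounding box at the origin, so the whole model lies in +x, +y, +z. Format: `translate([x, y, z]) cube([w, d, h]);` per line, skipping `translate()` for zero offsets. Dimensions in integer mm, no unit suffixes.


cube([98, 172, 2117]);
translate([1083, 0, 0]) cube([98, 172, 2117]);
translate([0, 0, 2117]) cube([1181, 172, 72]);


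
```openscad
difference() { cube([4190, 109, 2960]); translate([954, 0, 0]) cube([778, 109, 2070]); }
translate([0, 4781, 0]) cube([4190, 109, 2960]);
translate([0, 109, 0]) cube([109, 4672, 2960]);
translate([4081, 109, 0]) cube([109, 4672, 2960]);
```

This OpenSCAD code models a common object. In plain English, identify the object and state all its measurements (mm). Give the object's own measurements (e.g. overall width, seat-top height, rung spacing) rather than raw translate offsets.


A single room: four walls, each 2960 mm tall and 109 mm thick, enclosing an outside footprint 4190×4890 mm (x × y), no floor or roof. The front and back walls (−y and +y sides) run the full x-width; the side walls fit between their inner faces. A door opening 778 mm wide and 2070 mm tall is cut through the front wall from the floor up, its −x edge 954 mm from the wall's −x end.
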